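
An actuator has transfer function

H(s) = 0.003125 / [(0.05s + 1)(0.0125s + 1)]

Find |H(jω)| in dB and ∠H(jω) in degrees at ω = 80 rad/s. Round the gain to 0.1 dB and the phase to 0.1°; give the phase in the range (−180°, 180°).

-65.4 dB, -121.0°

At ω = 80 rad/s:
pole (1 + j80·0.05) = 1 + j4 → |·| ≈ 4.1231, ∠ ≈ 75.96°
pole (1 + j80·0.0125) = 1 + j1 → |·| ≈ 1.4142, ∠ ≈ 45.00°
|H| = 0.003125 · 1 / (4.1231 · 1.4142) ≈ 0.00053594
Gain = 20 log₁₀(0.00053594) ≈ -65.42 dB
∠H = (0°) − (75.96° + 45.00°) = -120.96°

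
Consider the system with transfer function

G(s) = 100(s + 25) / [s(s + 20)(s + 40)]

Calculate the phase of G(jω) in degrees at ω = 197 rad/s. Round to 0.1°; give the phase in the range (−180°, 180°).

-170.0°

At s = jω = j197:
zero (s+25): 25 + j197 → |·| = √(25²+197²) = √39434 ≈ 198.58, ∠ = arctan(197/25) ≈ 82.77°
pole (s+20): 20 + j197 → |·| = √(20²+197²) = √39209 ≈ 198.01, ∠ = arctan(197/20) ≈ 84.20°
pole (s+40): 40 + j197 → |·| = √(40²+197²) = √40409 ≈ 201.02, ∠ = arctan(197/40) ≈ 78.52°
pole at origin: |s| = 197, ∠ = 90.00° (in denominator)
∠G = 82.77° − 252.72° = -169.95°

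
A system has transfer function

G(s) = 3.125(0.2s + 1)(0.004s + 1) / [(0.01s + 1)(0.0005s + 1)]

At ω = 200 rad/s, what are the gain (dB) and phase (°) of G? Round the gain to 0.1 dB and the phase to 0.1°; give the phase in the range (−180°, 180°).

At ω = 200 rad/s:
zero (1 + j200·0.2) = 1 + j40 → |·| ≈ 40.012, ∠ ≈ 88.57°
zero (1 + j200·0.004) = 1 + j0.8 → |·| ≈ 1.2806, ∠ ≈ 38.66°
pole (1 + j200·0.01) = 1 + j2 → |·| ≈ 2.2361, ∠ ≈ 63.43°
pole (1 + j200·0.0005) = 1 + j0.1 → |·| ≈ 1.005, ∠ ≈ 5.71°
|G| = 3.125 · 40.012 · 1.2806 / (2.2361 · 1.005) ≈ 71.252
Gain = 20 log₁₀(71.252) ≈ 37.06 dB
∠G = (88.57° + 38.66°) − (63.43° + 5.71°) = 58.09°

37.1 dB, 58.1°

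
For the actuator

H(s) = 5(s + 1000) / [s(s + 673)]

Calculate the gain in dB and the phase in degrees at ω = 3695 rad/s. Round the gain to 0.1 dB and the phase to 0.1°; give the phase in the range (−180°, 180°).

-57.2 dB, -94.8°

At s = jω = j3695:
zero (s+1000): 1000 + j3695 → |·| = √(1000²+3695²) = √14653025 ≈ 3827.9, ∠ = arctan(3695/1000) ≈ 74.86°
pole (s+673): 673 + j3695 → |·| = √(673²+3695²) = √14105954 ≈ 3755.8, ∠ = arctan(3695/673) ≈ 79.68°
pole at origin: |s| = 3695, ∠ = 90.00° (in denominator)
|H| = 5 · 3827.9 / 1.3878e+07 ≈ 0.0013791
Gain = 20 log₁₀(0.0013791) ≈ -57.21 dB
∠H = 74.86° − 169.68° = -94.82°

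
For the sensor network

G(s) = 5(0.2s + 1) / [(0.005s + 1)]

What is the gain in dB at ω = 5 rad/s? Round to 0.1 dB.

At ω = 5 rad/s:
zero (1 + j5·0.2) = 1 + j1 → |·| ≈ 1.4142, ∠ ≈ 45.00°
pole (1 + j5·0.005) = 1 + j0.025 → |·| ≈ 1.0003, ∠ ≈ 1.43°
|G| = 5 · 1.4142 / (1.0003) ≈ 7.0689
Gain = 20 log₁₀(7.0689) ≈ 16.99 dB

17.0 dB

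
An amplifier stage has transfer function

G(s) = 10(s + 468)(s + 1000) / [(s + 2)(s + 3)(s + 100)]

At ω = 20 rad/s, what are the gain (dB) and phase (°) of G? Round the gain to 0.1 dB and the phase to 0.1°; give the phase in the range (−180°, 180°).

At s = jω = j20:
zero (s+468): 468 + j20 → |·| = √(468²+20²) = √219424 ≈ 468.43, ∠ = arctan(20/468) ≈ 2.45°
zero (s+1000): 1000 + j20 → |·| = √(1000²+20²) = √1000400 ≈ 1000.2, ∠ = arctan(20/1000) ≈ 1.15°
pole (s+2): 2 + j20 → |·| = √(2²+20²) = √404 ≈ 20.1, ∠ = arctan(20/2) ≈ 84.29°
pole (s+3): 3 + j20 → |·| = √(3²+20²) = √409 ≈ 20.224, ∠ = arctan(20/3) ≈ 81.47°
pole (s+100): 100 + j20 → |·| = √(100²+20²) = √10400 ≈ 101.98, ∠ = arctan(20/100) ≈ 11.31°
|G| = 10 · 4.6852e+05 / 41455 ≈ 113.02
Gain = 20 log₁₀(113.02) ≈ 41.06 dB
∠G = 3.60° − 177.07° = -173.47°

41.1 dB, -173.5°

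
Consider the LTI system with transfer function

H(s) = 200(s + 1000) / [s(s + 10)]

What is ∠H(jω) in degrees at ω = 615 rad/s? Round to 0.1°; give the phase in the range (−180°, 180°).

-147.5°

At s = jω = j615:
zero (s+1000): 1000 + j615 → |·| = √(1000²+615²) = √1378225 ≈ 1174, ∠ = arctan(615/1000) ≈ 31.59°
pole (s+10): 10 + j615 → |·| = √(10²+615²) = √378325 ≈ 615.08, ∠ = arctan(615/10) ≈ 89.07°
pole at origin: |s| = 615, ∠ = 90.00° (in denominator)
∠H = 31.59° − 179.07° = -147.48°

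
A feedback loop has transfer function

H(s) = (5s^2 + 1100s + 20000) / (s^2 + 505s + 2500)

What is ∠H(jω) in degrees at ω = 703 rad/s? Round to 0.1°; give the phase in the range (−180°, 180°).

18.3°

Substitute s = j703:
Numerator: 5(j703)^2 + 1100(j703) + 20000 = -2451045 + j773300
Denominator: (j703)^2 + 505(j703) + 2500 = -491709 + j355015
|N| = √(2451045² + 773300²) ≈ 2.5701e+06, ∠N ≈ 162.49°
|D| = √(491709² + 355015²) ≈ 6.0648e+05, ∠D ≈ 144.17°
∠H = 162.49° − 144.17° = 18.32°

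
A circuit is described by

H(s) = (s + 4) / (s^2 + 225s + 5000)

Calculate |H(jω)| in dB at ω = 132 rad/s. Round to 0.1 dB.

-47.7 dB

Substitute s = j132:
Numerator: (j132) + 4 = 4 + j132
Denominator: (j132)^2 + 225(j132) + 5000 = -12424 + j29700
|N| = √(4² + 132²) ≈ 132.06, ∠N ≈ 88.26°
|D| = √(12424² + 29700²) ≈ 32194, ∠D ≈ 112.70°
|H| = 132.06 / 32194 ≈ 0.004102
Gain = 20 log₁₀(0.004102) ≈ -47.74 dB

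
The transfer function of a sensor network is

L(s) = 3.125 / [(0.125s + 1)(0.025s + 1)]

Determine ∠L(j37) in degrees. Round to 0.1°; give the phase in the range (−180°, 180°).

-120.6°

At ω = 37 rad/s:
pole (1 + j37·0.125) = 1 + j4.625 → |·| ≈ 4.7319, ∠ ≈ 77.80°
pole (1 + j37·0.025) = 1 + j0.925 → |·| ≈ 1.3622, ∠ ≈ 42.77°
∠L = (0°) − (77.80° + 42.77°) = -120.57°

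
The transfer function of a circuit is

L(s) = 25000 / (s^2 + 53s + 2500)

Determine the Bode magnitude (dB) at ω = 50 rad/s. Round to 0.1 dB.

At s = jω = j50:
quadratic: (j50)² + 53·j50 + 2500 = 0 + j2650 → |·| ≈ 2650, ∠ ≈ 90.00°
|L| = 25000 / 2650 ≈ 9.434
Gain = 20 log₁₀(9.434) ≈ 19.49 dB

19.5 dB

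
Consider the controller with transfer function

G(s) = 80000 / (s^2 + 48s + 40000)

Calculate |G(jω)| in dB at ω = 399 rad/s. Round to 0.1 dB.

At s = jω = j399:
quadratic: (j399)² + 48·j399 + 40000 = -119201 + j19152 → |·| ≈ 1.2073e+05, ∠ ≈ 170.87°
|G| = 80000 / 1.2073e+05 ≈ 0.66264
Gain = 20 log₁₀(0.66264) ≈ -3.57 dB

-3.6 dB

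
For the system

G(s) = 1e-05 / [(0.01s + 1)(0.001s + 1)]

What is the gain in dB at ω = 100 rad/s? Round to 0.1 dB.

-103.1 dB

At ω = 100 rad/s:
pole (1 + j100·0.01) = 1 + j1 → |·| ≈ 1.4142, ∠ ≈ 45.00°
pole (1 + j100·0.001) = 1 + j0.1 → |·| ≈ 1.005, ∠ ≈ 5.71°
|G| = 1e-05 · 1 / (1.4142 · 1.005) ≈ 7.036e-06
Gain = 20 log₁₀(7.036e-06) ≈ -103.05 dB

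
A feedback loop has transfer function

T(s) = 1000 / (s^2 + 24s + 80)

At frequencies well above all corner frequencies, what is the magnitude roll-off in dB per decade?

Each pole contributes −20 dB/decade at high frequency; each zero contributes +20 dB/decade.
Net: 0 zero(s) − 2 pole(s) → -40 dB/decade.

-40 dB/decade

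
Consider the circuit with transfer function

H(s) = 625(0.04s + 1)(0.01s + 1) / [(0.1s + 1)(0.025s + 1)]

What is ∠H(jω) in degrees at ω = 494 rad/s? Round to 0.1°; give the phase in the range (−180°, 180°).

-8.6°

At ω = 494 rad/s:
zero (1 + j494·0.04) = 1 + j19.76 → |·| ≈ 19.785, ∠ ≈ 87.10°
zero (1 + j494·0.01) = 1 + j4.94 → |·| ≈ 5.0402, ∠ ≈ 78.56°
pole (1 + j494·0.1) = 1 + j49.4 → |·| ≈ 49.41, ∠ ≈ 88.84°
pole (1 + j494·0.025) = 1 + j12.35 → |·| ≈ 12.39, ∠ ≈ 85.37°
∠H = (87.10° + 78.56°) − (88.84° + 85.37°) = -8.55°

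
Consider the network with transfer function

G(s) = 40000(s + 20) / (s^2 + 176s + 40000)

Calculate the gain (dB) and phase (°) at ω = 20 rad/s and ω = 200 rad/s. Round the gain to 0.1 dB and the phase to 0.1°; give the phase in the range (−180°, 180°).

At s = jω = j20:
zero (s+20): 20 + j20 → |·| = √(20²+20²) = √800 ≈ 28.284, ∠ = arctan(20/20) ≈ 45.00°
quadratic: (j20)² + 176·j20 + 40000 = 39600 + j3520 → |·| ≈ 39756, ∠ ≈ 5.08°
|G| = 40000 · 28.284 / 39756 ≈ 28.458
Gain = 20 log₁₀(28.458) ≈ 29.08 dB
∠G = 45.00° − 5.08° = 39.92°

At s = jω = j200:
zero (s+20): 20 + j200 → |·| = √(20²+200²) = √40400 ≈ 201, ∠ = arctan(200/20) ≈ 84.29°
quadratic: (j200)² + 176·j200 + 40000 = 0 + j35200 → |·| ≈ 35200, ∠ ≈ 90.00°
|G| = 40000 · 201 / 35200 ≈ 228.41
Gain = 20 log₁₀(228.41) ≈ 47.17 dB
∠G = 84.29° − 90.00° = -5.71°

ω = 20: 29.1 dB, 39.9°; ω = 200: 47.2 dB, -5.7°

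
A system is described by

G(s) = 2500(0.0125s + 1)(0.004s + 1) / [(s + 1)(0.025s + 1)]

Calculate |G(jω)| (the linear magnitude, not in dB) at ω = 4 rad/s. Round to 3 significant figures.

At ω = 4 rad/s:
zero (1 + j4·0.0125) = 1 + j0.05 → |·| ≈ 1.0012, ∠ ≈ 2.86°
zero (1 + j4·0.004) = 1 + j0.016 → |·| ≈ 1.0001, ∠ ≈ 0.92°
pole (1 + j4·1) = 1 + j4 → |·| ≈ 4.1231, ∠ ≈ 75.96°
pole (1 + j4·0.025) = 1 + j0.1 → |·| ≈ 1.005, ∠ ≈ 5.71°
|G| = 2500 · 1.0012 · 1.0001 / (4.1231 · 1.005) ≈ 604.11

604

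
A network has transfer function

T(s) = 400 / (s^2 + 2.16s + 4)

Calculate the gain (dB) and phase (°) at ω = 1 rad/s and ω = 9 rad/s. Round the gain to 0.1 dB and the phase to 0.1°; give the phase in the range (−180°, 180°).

ω = 1: 40.7 dB, -35.8°; ω = 9: 14.0 dB, -165.8°

At s = jω = j1:
quadratic: (j1)² + 2.16·j1 + 4 = 3 + j2.16 → |·| ≈ 3.6967, ∠ ≈ 35.75°
|T| = 400 / 3.6967 ≈ 108.2
Gain = 20 log₁₀(108.2) ≈ 40.68 dB
∠T = 0.00° − 35.75° = -35.75°

At s = jω = j9:
quadratic: (j9)² + 2.16·j9 + 4 = -77 + j19.44 → |·| ≈ 79.416, ∠ ≈ 165.83°
|T| = 400 / 79.416 ≈ 5.0368
Gain = 20 log₁₀(5.0368) ≈ 14.04 dB
∠T = 0.00° − 165.83° = -165.83°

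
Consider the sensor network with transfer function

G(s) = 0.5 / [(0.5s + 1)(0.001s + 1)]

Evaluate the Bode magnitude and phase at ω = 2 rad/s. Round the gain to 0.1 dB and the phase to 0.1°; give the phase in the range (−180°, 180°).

At ω = 2 rad/s:
pole (1 + j2·0.5) = 1 + j1 → |·| ≈ 1.4142, ∠ ≈ 45.00°
pole (1 + j2·0.001) = 1 + j0.002 → |·| ≈ 1, ∠ ≈ 0.11°
|G| = 0.5 · 1 / (1.4142 · 1) ≈ 0.35356
Gain = 20 log₁₀(0.35356) ≈ -9.03 dB
∠G = (0°) − (45.00° + 0.11°) = -45.11°

-9.0 dB, -45.1°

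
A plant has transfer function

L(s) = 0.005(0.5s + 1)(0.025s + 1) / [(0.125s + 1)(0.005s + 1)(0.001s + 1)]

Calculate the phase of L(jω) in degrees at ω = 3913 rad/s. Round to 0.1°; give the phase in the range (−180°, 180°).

At ω = 3913 rad/s:
zero (1 + j3913·0.5) = 1 + j1956.5 → |·| ≈ 1956.5, ∠ ≈ 89.97°
zero (1 + j3913·0.025) = 1 + j97.825 → |·| ≈ 97.83, ∠ ≈ 89.41°
pole (1 + j3913·0.125) = 1 + j489.125 → |·| ≈ 489.13, ∠ ≈ 89.88°
pole (1 + j3913·0.005) = 1 + j19.565 → |·| ≈ 19.591, ∠ ≈ 87.07°
pole (1 + j3913·0.001) = 1 + j3.913 → |·| ≈ 4.0388, ∠ ≈ 75.66°
∠L = (89.97° + 89.41°) − (89.88° + 87.07° + 75.66°) = -73.23°

-73.2°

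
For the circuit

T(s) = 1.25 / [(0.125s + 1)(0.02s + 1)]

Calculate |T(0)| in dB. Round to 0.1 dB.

T(0) = 1.25 · 1 / 1 = 1.25
20 log₁₀(1.25) ≈ 1.94 dB

1.9 dB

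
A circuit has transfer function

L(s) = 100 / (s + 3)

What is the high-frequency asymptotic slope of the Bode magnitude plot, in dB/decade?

Each pole contributes −20 dB/decade at high frequency; each zero contributes +20 dB/decade.
Net: 0 zero(s) − 1 pole(s) → -20 dB/decade.

-20 dB/decade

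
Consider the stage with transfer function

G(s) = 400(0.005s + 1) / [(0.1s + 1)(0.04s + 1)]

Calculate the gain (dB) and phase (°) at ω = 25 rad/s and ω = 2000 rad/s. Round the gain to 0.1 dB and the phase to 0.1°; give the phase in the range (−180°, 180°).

ω = 25: 40.5 dB, -106.1°; ω = 2000: -12.0 dB, -94.7°

At ω = 25 rad/s:
zero (1 + j25·0.005) = 1 + j0.125 → |·| ≈ 1.0078, ∠ ≈ 7.13°
pole (1 + j25·0.1) = 1 + j2.5 → |·| ≈ 2.6926, ∠ ≈ 68.20°
pole (1 + j25·0.04) = 1 + j1 → |·| ≈ 1.4142, ∠ ≈ 45.00°
|G| = 400 · 1.0078 / (2.6926 · 1.4142) ≈ 105.86
Gain = 20 log₁₀(105.86) ≈ 40.49 dB
∠G = (7.13°) − (68.20° + 45.00°) = -106.07°

At ω = 2000 rad/s:
zero (1 + j2000·0.005) = 1 + j10 → |·| ≈ 10.05, ∠ ≈ 84.29°
pole (1 + j2000·0.1) = 1 + j200 → |·| ≈ 200, ∠ ≈ 89.71°
pole (1 + j2000·0.04) = 1 + j80 → |·| ≈ 80.006, ∠ ≈ 89.28°
|G| = 400 · 10.05 / (200 · 80.006) ≈ 0.25123
Gain = 20 log₁₀(0.25123) ≈ -12.00 dB
∠G = (84.29°) − (89.71° + 89.28°) = -94.70°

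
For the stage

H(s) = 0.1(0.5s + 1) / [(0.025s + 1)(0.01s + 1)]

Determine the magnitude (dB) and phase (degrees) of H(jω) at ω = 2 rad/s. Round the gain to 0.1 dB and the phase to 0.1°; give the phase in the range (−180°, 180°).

-17.0 dB, 41.0°

At ω = 2 rad/s:
zero (1 + j2·0.5) = 1 + j1 → |·| ≈ 1.4142, ∠ ≈ 45.00°
pole (1 + j2·0.025) = 1 + j0.05 → |·| ≈ 1.0012, ∠ ≈ 2.86°
pole (1 + j2·0.01) = 1 + j0.02 → |·| ≈ 1.0002, ∠ ≈ 1.15°
|H| = 0.1 · 1.4142 / (1.0012 · 1.0002) ≈ 0.14122
Gain = 20 log₁₀(0.14122) ≈ -17.00 dB
∠H = (45.00°) − (2.86° + 1.15°) = 40.99°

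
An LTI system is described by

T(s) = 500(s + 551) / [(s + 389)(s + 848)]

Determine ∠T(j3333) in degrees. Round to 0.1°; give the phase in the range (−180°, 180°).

-78.5°

At s = jω = j3333:
zero (s+551): 551 + j3333 → |·| = √(551²+3333²) = √11412490 ≈ 3378.2, ∠ = arctan(3333/551) ≈ 80.61°
pole (s+389): 389 + j3333 → |·| = √(389²+3333²) = √11260210 ≈ 3355.6, ∠ = arctan(3333/389) ≈ 83.34°
pole (s+848): 848 + j3333 → |·| = √(848²+3333²) = √11827993 ≈ 3439.2, ∠ = arctan(3333/848) ≈ 75.73°
∠T = 80.61° − 159.07° = -78.46°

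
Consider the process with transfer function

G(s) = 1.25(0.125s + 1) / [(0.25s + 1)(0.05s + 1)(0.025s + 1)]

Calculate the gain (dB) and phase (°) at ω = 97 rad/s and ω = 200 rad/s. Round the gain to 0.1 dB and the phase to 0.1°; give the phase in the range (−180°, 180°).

At ω = 97 rad/s:
zero (1 + j97·0.125) = 1 + j12.125 → |·| ≈ 12.166, ∠ ≈ 85.29°
pole (1 + j97·0.25) = 1 + j24.25 → |·| ≈ 24.271, ∠ ≈ 87.64°
pole (1 + j97·0.05) = 1 + j4.85 → |·| ≈ 4.952, ∠ ≈ 78.35°
pole (1 + j97·0.025) = 1 + j2.425 → |·| ≈ 2.6231, ∠ ≈ 67.59°
|G| = 1.25 · 12.166 / (24.271 · 4.952 · 2.6231) ≈ 0.048236
Gain = 20 log₁₀(0.048236) ≈ -26.33 dB
∠G = (85.29°) − (87.64° + 78.35° + 67.59°) = -148.29°

At ω = 200 rad/s:
zero (1 + j200·0.125) = 1 + j25 → |·| ≈ 25.02, ∠ ≈ 87.71°
pole (1 + j200·0.25) = 1 + j50 → |·| ≈ 50.01, ∠ ≈ 88.85°
pole (1 + j200·0.05) = 1 + j10 → |·| ≈ 10.05, ∠ ≈ 84.29°
pole (1 + j200·0.025) = 1 + j5 → |·| ≈ 5.099, ∠ ≈ 78.69°
|G| = 1.25 · 25.02 / (50.01 · 10.05 · 5.099) ≈ 0.012204
Gain = 20 log₁₀(0.012204) ≈ -38.27 dB
∠G = (87.71°) − (88.85° + 84.29° + 78.69°) = -164.12°

ω = 97: -26.3 dB, -148.3°; ω = 200: -38.3 dB, -164.1°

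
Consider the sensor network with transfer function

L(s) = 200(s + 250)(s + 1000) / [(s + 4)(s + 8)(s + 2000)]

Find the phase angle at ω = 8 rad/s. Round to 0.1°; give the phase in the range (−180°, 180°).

At s = jω = j8:
zero (s+250): 250 + j8 → |·| = √(250²+8²) = √62564 ≈ 250.13, ∠ = arctan(8/250) ≈ 1.83°
zero (s+1000): 1000 + j8 → |·| = √(1000²+8²) = √1000064 ≈ 1000, ∠ = arctan(8/1000) ≈ 0.46°
pole (s+4): 4 + j8 → |·| = √(4²+8²) = √80 ≈ 8.9443, ∠ = arctan(8/4) ≈ 63.43°
pole (s+8): 8 + j8 → |·| = √(8²+8²) = √128 ≈ 11.314, ∠ = arctan(8/8) ≈ 45.00°
pole (s+2000): 2000 + j8 → |·| = √(2000²+8²) = √4000064 ≈ 2000, ∠ = arctan(8/2000) ≈ 0.23°
∠L = 2.29° − 108.66° = -106.37°

-106.4°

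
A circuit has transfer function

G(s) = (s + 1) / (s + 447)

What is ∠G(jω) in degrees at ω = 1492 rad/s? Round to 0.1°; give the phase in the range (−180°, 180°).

16.6°

Substitute s = j1492:
Numerator: (j1492) + 1 = 1 + j1492
Denominator: (j1492) + 447 = 447 + j1492
|N| = √(1² + 1492²) ≈ 1492, ∠N ≈ 89.96°
|D| = √(447² + 1492²) ≈ 1557.5, ∠D ≈ 73.32°
∠G = 89.96° − 73.32° = 16.64°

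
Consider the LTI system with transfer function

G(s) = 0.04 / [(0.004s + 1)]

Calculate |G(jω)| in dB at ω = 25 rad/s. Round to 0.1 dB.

-28.0 dB

At ω = 25 rad/s:
pole (1 + j25·0.004) = 1 + j0.1 → |·| ≈ 1.005, ∠ ≈ 5.71°
|G| = 0.04 · 1 / (1.005) ≈ 0.039801
Gain = 20 log₁₀(0.039801) ≈ -28.00 dB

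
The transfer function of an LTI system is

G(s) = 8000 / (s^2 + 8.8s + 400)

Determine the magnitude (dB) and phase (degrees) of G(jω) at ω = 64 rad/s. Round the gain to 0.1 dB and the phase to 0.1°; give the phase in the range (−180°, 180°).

6.6 dB, -171.3°

At s = jω = j64:
quadratic: (j64)² + 8.8·j64 + 400 = -3696 + j563.2 → |·| ≈ 3738.7, ∠ ≈ 171.34°
|G| = 8000 / 3738.7 ≈ 2.1398
Gain = 20 log₁₀(2.1398) ≈ 6.61 dB
∠G = 0.00° − 171.34° = -171.34°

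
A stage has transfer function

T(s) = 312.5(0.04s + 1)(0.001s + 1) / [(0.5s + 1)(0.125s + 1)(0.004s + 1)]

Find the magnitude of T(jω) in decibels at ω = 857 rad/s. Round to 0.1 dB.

-21.3 dB

At ω = 857 rad/s:
zero (1 + j857·0.04) = 1 + j34.28 → |·| ≈ 34.295, ∠ ≈ 88.33°
zero (1 + j857·0.001) = 1 + j0.857 → |·| ≈ 1.317, ∠ ≈ 40.60°
pole (1 + j857·0.5) = 1 + j428.5 → |·| ≈ 428.5, ∠ ≈ 89.87°
pole (1 + j857·0.125) = 1 + j107.125 → |·| ≈ 107.13, ∠ ≈ 89.47°
pole (1 + j857·0.004) = 1 + j3.428 → |·| ≈ 3.5709, ∠ ≈ 73.74°
|T| = 312.5 · 34.295 · 1.317 / (428.5 · 107.13 · 3.5709) ≈ 0.086105
Gain = 20 log₁₀(0.086105) ≈ -21.30 dB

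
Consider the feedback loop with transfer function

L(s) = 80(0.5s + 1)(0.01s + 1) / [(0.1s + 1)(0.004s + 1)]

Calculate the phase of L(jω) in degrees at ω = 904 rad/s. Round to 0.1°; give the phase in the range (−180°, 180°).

9.7°

At ω = 904 rad/s:
zero (1 + j904·0.5) = 1 + j452 → |·| ≈ 452, ∠ ≈ 89.87°
zero (1 + j904·0.01) = 1 + j9.04 → |·| ≈ 9.0951, ∠ ≈ 83.69°
pole (1 + j904·0.1) = 1 + j90.4 → |·| ≈ 90.406, ∠ ≈ 89.37°
pole (1 + j904·0.004) = 1 + j3.616 → |·| ≈ 3.7517, ∠ ≈ 74.54°
∠L = (89.87° + 83.69°) − (89.37° + 74.54°) = 9.65°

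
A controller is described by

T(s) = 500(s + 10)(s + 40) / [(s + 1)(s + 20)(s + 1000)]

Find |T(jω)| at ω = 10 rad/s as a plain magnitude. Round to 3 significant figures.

1.30

At s = jω = j10:
zero (s+10): 10 + j10 → |·| = √(10²+10²) = √200 ≈ 14.142, ∠ = arctan(10/10) ≈ 45.00°
zero (s+40): 40 + j10 → |·| = √(40²+10²) = √1700 ≈ 41.231, ∠ = arctan(10/40) ≈ 14.04°
pole (s+1): 1 + j10 → |·| = √(1²+10²) = √101 ≈ 10.05, ∠ = arctan(10/1) ≈ 84.29°
pole (s+20): 20 + j10 → |·| = √(20²+10²) = √500 ≈ 22.361, ∠ = arctan(10/20) ≈ 26.57°
pole (s+1000): 1000 + j10 → |·| = √(1000²+10²) = √1000100 ≈ 1000, ∠ = arctan(10/1000) ≈ 0.57°
|T| = 500 · 583.09 / 2.2473e+05 ≈ 1.2973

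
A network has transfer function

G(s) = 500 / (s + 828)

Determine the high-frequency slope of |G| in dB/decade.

-20 dB/decade

Each pole contributes −20 dB/decade at high frequency; each zero contributes +20 dB/decade.
Net: 0 zero(s) − 1 pole(s) → -20 dB/decade.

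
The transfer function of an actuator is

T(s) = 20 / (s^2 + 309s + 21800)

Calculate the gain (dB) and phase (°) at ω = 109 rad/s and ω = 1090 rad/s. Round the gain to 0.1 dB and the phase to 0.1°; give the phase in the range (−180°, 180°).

Substitute s = j109:
Numerator: 20 = 20 + j0
Denominator: (j109)^2 + 309(j109) + 21800 = 9919 + j33681
|N| = √(20² + 0²) ≈ 20, ∠N ≈ 0.00°
|D| = √(9919² + 33681²) ≈ 35111, ∠D ≈ 73.59°
|T| = 20 / 35111 ≈ 0.00056962
Gain = 20 log₁₀(0.00056962) ≈ -64.89 dB
∠T = 0.00° − 73.59° = -73.59°

Substitute s = j1090:
Numerator: 20 = 20 + j0
Denominator: (j1090)^2 + 309(j1090) + 21800 = -1166300 + j336810
|N| = √(20² + 0²) ≈ 20, ∠N ≈ 0.00°
|D| = √(1166300² + 336810²) ≈ 1.214e+06, ∠D ≈ 163.89°
|T| = 20 / 1.214e+06 ≈ 1.6474e-05
Gain = 20 log₁₀(1.6474e-05) ≈ -95.66 dB
∠T = 0.00° − 163.89° = -163.89°

ω = 109: -64.9 dB, -73.6°; ω = 1090: -95.7 dB, -163.9°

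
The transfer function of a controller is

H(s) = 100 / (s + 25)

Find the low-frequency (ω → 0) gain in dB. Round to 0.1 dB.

12.0 dB

H(0) = 100 / 25 = 4
20 log₁₀(4) ≈ 12.04 dB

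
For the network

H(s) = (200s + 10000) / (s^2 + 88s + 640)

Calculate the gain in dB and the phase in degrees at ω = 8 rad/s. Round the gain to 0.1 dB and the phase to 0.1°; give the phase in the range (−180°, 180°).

20.9 dB, -41.6°

Substitute s = j8:
Numerator: 200(j8) + 10000 = 10000 + j1600
Denominator: (j8)^2 + 88(j8) + 640 = 576 + j704
|N| = √(10000² + 1600²) ≈ 10127, ∠N ≈ 9.09°
|D| = √(576² + 704²) ≈ 909.61, ∠D ≈ 50.71°
|H| = 10127 / 909.61 ≈ 11.133
Gain = 20 log₁₀(11.133) ≈ 20.93 dB
∠H = 9.09° − 50.71° = -41.62°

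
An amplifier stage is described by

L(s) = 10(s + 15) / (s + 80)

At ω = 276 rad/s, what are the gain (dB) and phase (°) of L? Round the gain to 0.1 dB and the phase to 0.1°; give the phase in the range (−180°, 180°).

At s = jω = j276:
zero (s+15): 15 + j276 → |·| = √(15²+276²) = √76401 ≈ 276.41, ∠ = arctan(276/15) ≈ 86.89°
pole (s+80): 80 + j276 → |·| = √(80²+276²) = √82576 ≈ 287.36, ∠ = arctan(276/80) ≈ 73.84°
|L| = 10 · 276.41 / 287.36 ≈ 9.6189
Gain = 20 log₁₀(9.6189) ≈ 19.66 dB
∠L = 86.89° − 73.84° = 13.05°

19.7 dB, 13.1°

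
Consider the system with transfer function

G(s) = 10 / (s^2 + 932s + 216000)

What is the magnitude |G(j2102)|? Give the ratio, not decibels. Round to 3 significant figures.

Substitute s = j2102:
Numerator: 10 = 10 + j0
Denominator: (j2102)^2 + 932(j2102) + 216000 = -4202404 + j1959064
|N| = √(10² + 0²) ≈ 10, ∠N ≈ 0.00°
|D| = √(4202404² + 1959064²) ≈ 4.6366e+06, ∠D ≈ 155.01°
|G| = 10 / 4.6366e+06 ≈ 2.1568e-06

2.16e-06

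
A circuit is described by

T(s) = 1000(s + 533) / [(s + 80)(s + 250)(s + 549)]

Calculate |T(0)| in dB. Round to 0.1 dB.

T(0) = 1000·533 / (80·250·549) ≈ 0.048543
20 log₁₀(0.048543) ≈ -26.28 dB

-26.3 dB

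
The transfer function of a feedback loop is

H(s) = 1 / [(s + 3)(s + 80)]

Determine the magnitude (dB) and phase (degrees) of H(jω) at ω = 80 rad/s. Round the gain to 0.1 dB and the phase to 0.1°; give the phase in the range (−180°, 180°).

-79.1 dB, -132.9°

At s = jω = j80:
pole (s+3): 3 + j80 → |·| = √(3²+80²) = √6409 ≈ 80.056, ∠ = arctan(80/3) ≈ 87.85°
pole (s+80): 80 + j80 → |·| = √(80²+80²) = √12800 ≈ 113.14, ∠ = arctan(80/80) ≈ 45.00°
|H| = 1 / 9057.5 ≈ 0.00011041
Gain = 20 log₁₀(0.00011041) ≈ -79.14 dB
∠H = 0.00° − 132.85° = -132.85°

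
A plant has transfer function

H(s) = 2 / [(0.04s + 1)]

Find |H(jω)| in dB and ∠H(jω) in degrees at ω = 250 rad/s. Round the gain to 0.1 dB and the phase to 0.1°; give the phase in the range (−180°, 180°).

-14.0 dB, -84.3°

At ω = 250 rad/s:
pole (1 + j250·0.04) = 1 + j10 → |·| ≈ 10.05, ∠ ≈ 84.29°
|H| = 2 · 1 / (10.05) ≈ 0.199
Gain = 20 log₁₀(0.199) ≈ -14.02 dB
∠H = (0°) − (84.29°) = -84.29°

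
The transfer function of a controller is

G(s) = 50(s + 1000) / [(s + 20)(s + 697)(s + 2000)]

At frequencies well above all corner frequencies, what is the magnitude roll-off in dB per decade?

Each pole contributes −20 dB/decade at high frequency; each zero contributes +20 dB/decade.
Net: 1 zero(s) − 3 pole(s) → -40 dB/decade.

-40 dB/decade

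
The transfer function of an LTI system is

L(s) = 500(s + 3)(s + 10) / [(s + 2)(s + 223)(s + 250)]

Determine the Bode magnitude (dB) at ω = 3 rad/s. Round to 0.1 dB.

At s = jω = j3:
zero (s+3): 3 + j3 → |·| = √(3²+3²) = √18 ≈ 4.2426, ∠ = arctan(3/3) ≈ 45.00°
zero (s+10): 10 + j3 → |·| = √(10²+3²) = √109 ≈ 10.44, ∠ = arctan(3/10) ≈ 16.70°
pole (s+2): 2 + j3 → |·| = √(2²+3²) = √13 ≈ 3.6056, ∠ = arctan(3/2) ≈ 56.31°
pole (s+223): 223 + j3 → |·| = √(223²+3²) = √49738 ≈ 223.02, ∠ = arctan(3/223) ≈ 0.77°
pole (s+250): 250 + j3 → |·| = √(250²+3²) = √62509 ≈ 250.02, ∠ = arctan(3/250) ≈ 0.69°
|L| = 500 · 44.293 / 2.0105e+05 ≈ 0.11015
Gain = 20 log₁₀(0.11015) ≈ -19.16 dB

-19.2 dB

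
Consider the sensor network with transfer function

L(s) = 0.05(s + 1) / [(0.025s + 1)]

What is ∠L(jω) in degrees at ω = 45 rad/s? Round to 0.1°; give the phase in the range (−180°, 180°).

40.4°

At ω = 45 rad/s:
zero (1 + j45·1) = 1 + j45 → |·| ≈ 45.011, ∠ ≈ 88.73°
pole (1 + j45·0.025) = 1 + j1.125 → |·| ≈ 1.5052, ∠ ≈ 48.37°
∠L = (88.73°) − (48.37°) = 40.36°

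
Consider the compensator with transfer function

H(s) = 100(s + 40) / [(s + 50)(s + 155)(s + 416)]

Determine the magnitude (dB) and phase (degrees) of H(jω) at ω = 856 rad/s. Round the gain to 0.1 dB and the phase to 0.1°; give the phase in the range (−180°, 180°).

At s = jω = j856:
zero (s+40): 40 + j856 → |·| = √(40²+856²) = √734336 ≈ 856.93, ∠ = arctan(856/40) ≈ 87.32°
pole (s+50): 50 + j856 → |·| = √(50²+856²) = √735236 ≈ 857.46, ∠ = arctan(856/50) ≈ 86.66°
pole (s+155): 155 + j856 → |·| = √(155²+856²) = √756761 ≈ 869.92, ∠ = arctan(856/155) ≈ 79.74°
pole (s+416): 416 + j856 → |·| = √(416²+856²) = √905792 ≈ 951.73, ∠ = arctan(856/416) ≈ 64.08°
|H| = 100 · 856.93 / 7.0992e+08 ≈ 0.00012071
Gain = 20 log₁₀(0.00012071) ≈ -78.37 dB
∠H = 87.32° − 230.48° = -143.16°

-78.4 dB, -143.2°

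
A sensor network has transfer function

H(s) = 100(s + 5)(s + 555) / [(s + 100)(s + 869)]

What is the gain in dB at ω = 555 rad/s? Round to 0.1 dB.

37.5 dB

At s = jω = j555:
zero (s+5): 5 + j555 → |·| = √(5²+555²) = √308050 ≈ 555.02, ∠ = arctan(555/5) ≈ 89.48°
zero (s+555): 555 + j555 → |·| = √(555²+555²) = √616050 ≈ 784.89, ∠ = arctan(555/555) ≈ 45.00°
pole (s+100): 100 + j555 → |·| = √(100²+555²) = √318025 ≈ 563.94, ∠ = arctan(555/100) ≈ 79.79°
pole (s+869): 869 + j555 → |·| = √(869²+555²) = √1063186 ≈ 1031.1, ∠ = arctan(555/869) ≈ 32.56°
|H| = 100 · 4.3563e+05 / 5.8148e+05 ≈ 74.917
Gain = 20 log₁₀(74.917) ≈ 37.49 dB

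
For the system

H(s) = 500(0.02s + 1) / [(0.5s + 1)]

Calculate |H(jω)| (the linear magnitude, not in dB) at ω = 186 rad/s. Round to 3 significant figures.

20.7

At ω = 186 rad/s:
zero (1 + j186·0.02) = 1 + j3.72 → |·| ≈ 3.8521, ∠ ≈ 74.95°
pole (1 + j186·0.5) = 1 + j93 → |·| ≈ 93.005, ∠ ≈ 89.38°
|H| = 500 · 3.8521 / (93.005) ≈ 20.709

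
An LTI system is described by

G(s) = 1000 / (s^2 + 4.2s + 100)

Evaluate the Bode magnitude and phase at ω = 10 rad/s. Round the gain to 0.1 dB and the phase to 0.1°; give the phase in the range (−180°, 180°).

27.5 dB, -90.0°

At s = jω = j10:
quadratic: (j10)² + 4.2·j10 + 100 = 0 + j42 → |·| ≈ 42, ∠ ≈ 90.00°
|G| = 1000 / 42 ≈ 23.81
Gain = 20 log₁₀(23.81) ≈ 27.54 dB
∠G = 0.00° − 90.00° = -90.00°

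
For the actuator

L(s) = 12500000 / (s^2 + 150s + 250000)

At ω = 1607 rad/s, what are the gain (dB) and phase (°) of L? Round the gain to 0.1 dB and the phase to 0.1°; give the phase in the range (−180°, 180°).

At s = jω = j1607:
quadratic: (j1607)² + 150·j1607 + 250000 = -2332449 + j241050 → |·| ≈ 2.3449e+06, ∠ ≈ 174.10°
|L| = 12500000 / 2.3449e+06 ≈ 5.3307
Gain = 20 log₁₀(5.3307) ≈ 14.54 dB
∠L = 0.00° − 174.10° = -174.10°

14.5 dB, -174.1°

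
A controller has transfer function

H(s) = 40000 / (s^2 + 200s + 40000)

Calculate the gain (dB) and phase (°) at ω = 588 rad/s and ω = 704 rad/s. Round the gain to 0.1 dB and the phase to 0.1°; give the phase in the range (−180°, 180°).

ω = 588: -18.3 dB, -159.0°; ω = 704: -21.5 dB, -162.8°

At s = jω = j588:
quadratic: (j588)² + 200·j588 + 40000 = -305744 + j117600 → |·| ≈ 3.2758e+05, ∠ ≈ 158.96°
|H| = 40000 / 3.2758e+05 ≈ 0.12211
Gain = 20 log₁₀(0.12211) ≈ -18.26 dB
∠H = 0.00° − 158.96° = -158.96°

At s = jω = j704:
quadratic: (j704)² + 200·j704 + 40000 = -455616 + j140800 → |·| ≈ 4.7688e+05, ∠ ≈ 162.83°
|H| = 40000 / 4.7688e+05 ≈ 0.083879
Gain = 20 log₁₀(0.083879) ≈ -21.53 dB
∠H = 0.00° − 162.83° = -162.83°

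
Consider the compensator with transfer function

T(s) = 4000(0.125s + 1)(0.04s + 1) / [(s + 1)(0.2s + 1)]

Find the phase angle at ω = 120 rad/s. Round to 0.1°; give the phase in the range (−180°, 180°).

At ω = 120 rad/s:
zero (1 + j120·0.125) = 1 + j15 → |·| ≈ 15.033, ∠ ≈ 86.19°
zero (1 + j120·0.04) = 1 + j4.8 → |·| ≈ 4.9031, ∠ ≈ 78.23°
pole (1 + j120·1) = 1 + j120 → |·| ≈ 120, ∠ ≈ 89.52°
pole (1 + j120·0.2) = 1 + j24 → |·| ≈ 24.021, ∠ ≈ 87.61°
∠T = (86.19° + 78.23°) − (89.52° + 87.61°) = -12.71°

-12.7°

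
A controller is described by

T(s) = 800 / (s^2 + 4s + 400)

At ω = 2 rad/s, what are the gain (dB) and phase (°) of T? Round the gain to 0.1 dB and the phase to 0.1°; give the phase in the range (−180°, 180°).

6.1 dB, -1.2°

At s = jω = j2:
quadratic: (j2)² + 4·j2 + 400 = 396 + j8 → |·| ≈ 396.08, ∠ ≈ 1.16°
|T| = 800 / 396.08 ≈ 2.0198
Gain = 20 log₁₀(2.0198) ≈ 6.11 dB
∠T = 0.00° − 1.16° = -1.16°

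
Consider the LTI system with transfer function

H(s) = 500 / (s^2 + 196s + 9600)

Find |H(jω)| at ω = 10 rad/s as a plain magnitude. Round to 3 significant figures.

0.0515

Substitute s = j10:
Numerator: 500 = 500 + j0
Denominator: (j10)^2 + 196(j10) + 9600 = 9500 + j1960
|N| = √(500² + 0²) ≈ 500, ∠N ≈ 0.00°
|D| = √(9500² + 1960²) ≈ 9700.1, ∠D ≈ 11.66°
|H| = 500 / 9700.1 ≈ 0.051546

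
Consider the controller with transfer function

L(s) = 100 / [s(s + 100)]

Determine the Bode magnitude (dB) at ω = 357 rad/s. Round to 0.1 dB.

-62.4 dB

At s = jω = j357:
pole (s+100): 100 + j357 → |·| = √(100²+357²) = √137449 ≈ 370.74, ∠ = arctan(357/100) ≈ 74.35°
pole at origin: |s| = 357, ∠ = 90.00° (in denominator)
|L| = 100 / 1.3235e+05 ≈ 0.00075557
Gain = 20 log₁₀(0.00075557) ≈ -62.43 dB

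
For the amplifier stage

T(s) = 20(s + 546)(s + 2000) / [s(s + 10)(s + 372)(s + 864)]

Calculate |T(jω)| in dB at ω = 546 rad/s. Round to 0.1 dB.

-76.0 dB

At s = jω = j546:
zero (s+546): 546 + j546 → |·| = √(546²+546²) = √596232 ≈ 772.16, ∠ = arctan(546/546) ≈ 45.00°
zero (s+2000): 2000 + j546 → |·| = √(2000²+546²) = √4298116 ≈ 2073.2, ∠ = arctan(546/2000) ≈ 15.27°
pole (s+10): 10 + j546 → |·| = √(10²+546²) = √298216 ≈ 546.09, ∠ = arctan(546/10) ≈ 88.95°
pole (s+372): 372 + j546 → |·| = √(372²+546²) = √436500 ≈ 660.68, ∠ = arctan(546/372) ≈ 55.73°
pole (s+864): 864 + j546 → |·| = √(864²+546²) = √1044612 ≈ 1022.1, ∠ = arctan(546/864) ≈ 32.29°
pole at origin: |s| = 546, ∠ = 90.00° (in denominator)
|T| = 20 · 1.6008e+06 / 2.0135e+11 ≈ 0.00015901
Gain = 20 log₁₀(0.00015901) ≈ -75.97 dB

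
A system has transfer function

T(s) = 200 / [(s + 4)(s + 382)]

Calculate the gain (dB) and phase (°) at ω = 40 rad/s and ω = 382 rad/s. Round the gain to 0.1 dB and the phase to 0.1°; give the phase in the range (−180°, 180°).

ω = 40: -37.8 dB, -90.3°; ω = 382: -60.3 dB, -134.4°

At s = jω = j40:
pole (s+4): 4 + j40 → |·| = √(4²+40²) = √1616 ≈ 40.2, ∠ = arctan(40/4) ≈ 84.29°
pole (s+382): 382 + j40 → |·| = √(382²+40²) = √147524 ≈ 384.09, ∠ = arctan(40/382) ≈ 5.98°
|T| = 200 / 15440 ≈ 0.012953
Gain = 20 log₁₀(0.012953) ≈ -37.75 dB
∠T = 0.00° − 90.27° = -90.27°

At s = jω = j382:
pole (s+4): 4 + j382 → |·| = √(4²+382²) = √145940 ≈ 382.02, ∠ = arctan(382/4) ≈ 89.40°
pole (s+382): 382 + j382 → |·| = √(382²+382²) = √291848 ≈ 540.23, ∠ = arctan(382/382) ≈ 45.00°
|T| = 200 / 2.0638e+05 ≈ 0.00096909
Gain = 20 log₁₀(0.00096909) ≈ -60.27 dB
∠T = 0.00° − 134.40° = -134.40°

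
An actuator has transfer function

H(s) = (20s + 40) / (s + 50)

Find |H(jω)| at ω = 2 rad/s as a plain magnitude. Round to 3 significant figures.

Substitute s = j2:
Numerator: 20(j2) + 40 = 40 + j40
Denominator: (j2) + 50 = 50 + j2
|N| = √(40² + 40²) ≈ 56.569, ∠N ≈ 45.00°
|D| = √(50² + 2²) ≈ 50.04, ∠D ≈ 2.29°
|H| = 56.569 / 50.04 ≈ 1.1305

1.13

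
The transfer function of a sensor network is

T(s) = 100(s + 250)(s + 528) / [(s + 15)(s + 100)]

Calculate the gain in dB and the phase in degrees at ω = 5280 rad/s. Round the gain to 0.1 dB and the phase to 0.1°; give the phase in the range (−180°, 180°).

40.1 dB, -7.2°

At s = jω = j5280:
zero (s+250): 250 + j5280 → |·| = √(250²+5280²) = √27940900 ≈ 5285.9, ∠ = arctan(5280/250) ≈ 87.29°
zero (s+528): 528 + j5280 → |·| = √(528²+5280²) = √28157184 ≈ 5306.3, ∠ = arctan(5280/528) ≈ 84.29°
pole (s+15): 15 + j5280 → |·| = √(15²+5280²) = √27878625 ≈ 5280, ∠ = arctan(5280/15) ≈ 89.84°
pole (s+100): 100 + j5280 → |·| = √(100²+5280²) = √27888400 ≈ 5280.9, ∠ = arctan(5280/100) ≈ 88.91°
|T| = 100 · 2.8049e+07 / 2.7883e+07 ≈ 100.6
Gain = 20 log₁₀(100.6) ≈ 40.05 dB
∠T = 171.58° − 178.75° = -7.17°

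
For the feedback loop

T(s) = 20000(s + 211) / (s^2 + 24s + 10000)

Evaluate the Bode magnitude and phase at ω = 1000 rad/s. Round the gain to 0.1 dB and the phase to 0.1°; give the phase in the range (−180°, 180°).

26.3 dB, -100.5°

At s = jω = j1000:
zero (s+211): 211 + j1000 → |·| = √(211²+1000²) = √1044521 ≈ 1022, ∠ = arctan(1000/211) ≈ 78.09°
quadratic: (j1000)² + 24·j1000 + 10000 = -990000 + j24000 → |·| ≈ 9.9029e+05, ∠ ≈ 178.61°
|T| = 20000 · 1022 / 9.9029e+05 ≈ 20.64
Gain = 20 log₁₀(20.64) ≈ 26.29 dB
∠T = 78.09° − 178.61° = -100.52°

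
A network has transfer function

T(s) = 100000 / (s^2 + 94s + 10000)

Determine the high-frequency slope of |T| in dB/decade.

-40 dB/decade

Each pole contributes −20 dB/decade at high frequency; each zero contributes +20 dB/decade.
Net: 0 zero(s) − 2 pole(s) → -40 dB/decade.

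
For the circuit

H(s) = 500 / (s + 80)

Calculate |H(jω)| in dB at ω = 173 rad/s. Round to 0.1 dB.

8.4 dB

At s = jω = j173:
pole (s+80): 80 + j173 → |·| = √(80²+173²) = √36329 ≈ 190.6, ∠ = arctan(173/80) ≈ 65.18°
|H| = 500 / 190.6 ≈ 2.6233
Gain = 20 log₁₀(2.6233) ≈ 8.38 dB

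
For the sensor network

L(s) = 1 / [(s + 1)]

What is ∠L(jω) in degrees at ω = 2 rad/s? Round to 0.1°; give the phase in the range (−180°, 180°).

At ω = 2 rad/s:
pole (1 + j2·1) = 1 + j2 → |·| ≈ 2.2361, ∠ ≈ 63.43°
∠L = (0°) − (63.43°) = -63.43°

-63.4°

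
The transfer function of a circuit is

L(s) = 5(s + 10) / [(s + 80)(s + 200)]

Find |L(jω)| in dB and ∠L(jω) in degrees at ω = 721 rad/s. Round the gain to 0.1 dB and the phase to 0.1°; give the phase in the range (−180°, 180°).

-43.6 dB, -69.0°

At s = jω = j721:
zero (s+10): 10 + j721 → |·| = √(10²+721²) = √519941 ≈ 721.07, ∠ = arctan(721/10) ≈ 89.21°
pole (s+80): 80 + j721 → |·| = √(80²+721²) = √526241 ≈ 725.42, ∠ = arctan(721/80) ≈ 83.67°
pole (s+200): 200 + j721 → |·| = √(200²+721²) = √559841 ≈ 748.23, ∠ = arctan(721/200) ≈ 74.50°
|L| = 5 · 721.07 / 5.4278e+05 ≈ 0.0066424
Gain = 20 log₁₀(0.0066424) ≈ -43.55 dB
∠L = 89.21° − 158.17° = -68.96°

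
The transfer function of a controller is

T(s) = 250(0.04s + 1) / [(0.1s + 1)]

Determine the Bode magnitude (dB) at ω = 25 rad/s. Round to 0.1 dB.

42.4 dB

At ω = 25 rad/s:
zero (1 + j25·0.04) = 1 + j1 → |·| ≈ 1.4142, ∠ ≈ 45.00°
pole (1 + j25·0.1) = 1 + j2.5 → |·| ≈ 2.6926, ∠ ≈ 68.20°
|T| = 250 · 1.4142 / (2.6926) ≈ 131.3
Gain = 20 log₁₀(131.3) ≈ 42.37 dB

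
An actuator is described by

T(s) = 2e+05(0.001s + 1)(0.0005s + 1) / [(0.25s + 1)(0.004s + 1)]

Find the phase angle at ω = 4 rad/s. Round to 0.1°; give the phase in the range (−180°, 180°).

-45.6°

At ω = 4 rad/s:
zero (1 + j4·0.001) = 1 + j0.004 → |·| ≈ 1, ∠ ≈ 0.23°
zero (1 + j4·0.0005) = 1 + j0.002 → |·| ≈ 1, ∠ ≈ 0.11°
pole (1 + j4·0.25) = 1 + j1 → |·| ≈ 1.4142, ∠ ≈ 45.00°
pole (1 + j4·0.004) = 1 + j0.016 → |·| ≈ 1.0001, ∠ ≈ 0.92°
∠T = (0.23° + 0.11°) − (45.00° + 0.92°) = -45.58°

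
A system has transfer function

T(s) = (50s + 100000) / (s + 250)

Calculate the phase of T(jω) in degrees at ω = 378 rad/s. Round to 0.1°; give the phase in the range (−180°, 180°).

-45.8°

Substitute s = j378:
Numerator: 50(j378) + 100000 = 100000 + j18900
Denominator: (j378) + 250 = 250 + j378
|N| = √(100000² + 18900²) ≈ 1.0177e+05, ∠N ≈ 10.70°
|D| = √(250² + 378²) ≈ 453.19, ∠D ≈ 56.52°
∠T = 10.70° − 56.52° = -45.82°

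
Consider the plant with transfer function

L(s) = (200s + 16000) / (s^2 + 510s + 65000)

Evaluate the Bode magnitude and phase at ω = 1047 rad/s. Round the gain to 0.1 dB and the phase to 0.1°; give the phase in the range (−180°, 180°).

-14.9 dB, -67.0°

Substitute s = j1047:
Numerator: 200(j1047) + 16000 = 16000 + j209400
Denominator: (j1047)^2 + 510(j1047) + 65000 = -1031209 + j533970
|N| = √(16000² + 209400²) ≈ 2.1001e+05, ∠N ≈ 85.63°
|D| = √(1031209² + 533970²) ≈ 1.1613e+06, ∠D ≈ 152.62°
|L| = 2.1001e+05 / 1.1613e+06 ≈ 0.18084
Gain = 20 log₁₀(0.18084) ≈ -14.85 dB
∠L = 85.63° − 152.62° = -66.99°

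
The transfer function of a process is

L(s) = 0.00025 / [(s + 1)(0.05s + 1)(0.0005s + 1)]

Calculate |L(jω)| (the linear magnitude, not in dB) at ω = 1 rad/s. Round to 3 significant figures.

0.000177

At ω = 1 rad/s:
pole (1 + j1·1) = 1 + j1 → |·| ≈ 1.4142, ∠ ≈ 45.00°
pole (1 + j1·0.05) = 1 + j0.05 → |·| ≈ 1.0012, ∠ ≈ 2.86°
pole (1 + j1·0.0005) = 1 + j0.0005 → |·| ≈ 1, ∠ ≈ 0.03°
|L| = 0.00025 · 1 / (1.4142 · 1.0012 · 1) ≈ 0.00017657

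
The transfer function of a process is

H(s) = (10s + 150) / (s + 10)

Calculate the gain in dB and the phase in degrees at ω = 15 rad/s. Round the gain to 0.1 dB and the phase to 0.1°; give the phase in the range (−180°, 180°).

Substitute s = j15:
Numerator: 10(j15) + 150 = 150 + j150
Denominator: (j15) + 10 = 10 + j15
|N| = √(150² + 150²) ≈ 212.13, ∠N ≈ 45.00°
|D| = √(10² + 15²) ≈ 18.028, ∠D ≈ 56.31°
|H| = 212.13 / 18.028 ≈ 11.767
Gain = 20 log₁₀(11.767) ≈ 21.41 dB
∠H = 45.00° − 56.31° = -11.31°

21.4 dB, -11.3°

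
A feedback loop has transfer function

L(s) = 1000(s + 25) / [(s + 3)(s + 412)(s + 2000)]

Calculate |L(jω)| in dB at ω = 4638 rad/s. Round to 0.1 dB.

At s = jω = j4638:
zero (s+25): 25 + j4638 → |·| = √(25²+4638²) = √21511669 ≈ 4638.1, ∠ = arctan(4638/25) ≈ 89.69°
pole (s+3): 3 + j4638 → |·| = √(3²+4638²) = √21511053 ≈ 4638, ∠ = arctan(4638/3) ≈ 89.96°
pole (s+412): 412 + j4638 → |·| = √(412²+4638²) = √21680788 ≈ 4656.3, ∠ = arctan(4638/412) ≈ 84.92°
pole (s+2000): 2000 + j4638 → |·| = √(2000²+4638²) = √25511044 ≈ 5050.8, ∠ = arctan(4638/2000) ≈ 66.67°
|L| = 1000 · 4638.1 / 1.0908e+11 ≈ 4.252e-05
Gain = 20 log₁₀(4.252e-05) ≈ -87.43 dB

-87.4 dB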